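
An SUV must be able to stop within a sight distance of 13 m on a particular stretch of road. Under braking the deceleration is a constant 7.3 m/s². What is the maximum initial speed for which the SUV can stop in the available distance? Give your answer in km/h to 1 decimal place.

Maximum speed ≈ 49.6 km/h

v²/(2a) = d ⇒ v = √(2 × 7.300 × 13) = √189.80 = 13.7768 m/s.
13.7768 m/s × 3.6 = 49.596 km/h.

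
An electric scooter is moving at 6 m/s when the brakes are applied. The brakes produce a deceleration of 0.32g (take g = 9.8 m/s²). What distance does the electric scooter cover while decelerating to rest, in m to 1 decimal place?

a = 0.32 × 9.8 = 3.136 m/s².
Braking distance = v²/(2a) = 6.0000² / (2 × 3.136) = 36.000 / 6.272 = 5.740 m.

Braking distance ≈ 5.7 m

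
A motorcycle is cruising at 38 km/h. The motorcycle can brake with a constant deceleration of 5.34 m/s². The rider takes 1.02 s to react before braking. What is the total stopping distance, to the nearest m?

38 km/h ÷ 3.6 = 10.5556 m/s.
Reaction distance = v·t_r = 10.5556 × 1.02 = 10.767 m.
Braking distance = v²/(2a) = 10.5556² / (2 × 5.340) = 111.421 / 10.680 = 10.433 m.
Total = 10.767 + 10.433 = 21.200 m.

Total stopping distance ≈ 21 m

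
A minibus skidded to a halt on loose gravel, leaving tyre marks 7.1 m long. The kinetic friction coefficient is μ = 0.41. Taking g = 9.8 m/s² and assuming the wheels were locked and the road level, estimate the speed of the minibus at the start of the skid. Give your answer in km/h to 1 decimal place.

Deceleration a = μg = 0.41 × 9.8 = 4.018 m/s².
v = √(2a·d) = √(2 × 4.018 × 7.1) = √57.056 = 7.5535 m/s.
= 7.5535 × 3.6 = 27.193 km/h.

Initial speed ≈ 27.2 km/h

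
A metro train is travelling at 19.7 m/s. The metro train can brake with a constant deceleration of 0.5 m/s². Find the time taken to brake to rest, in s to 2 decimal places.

Braking time ≈ 39.40 s

Braking time = v/a = 19.7000 / 0.500 = 39.400 s.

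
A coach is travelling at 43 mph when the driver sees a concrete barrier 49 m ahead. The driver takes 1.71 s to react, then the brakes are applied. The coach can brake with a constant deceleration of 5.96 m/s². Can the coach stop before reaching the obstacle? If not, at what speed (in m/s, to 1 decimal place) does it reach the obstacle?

43 mph × 0.44704 = 19.2227 m/s.
Reaction distance = 19.2227 × 1.71 = 32.871 m.
Braking distance needed to stop: v²/(2a) = 369.512 / 11.920 = 30.999 m, so total needed = 32.871 + 30.999 = 63.870 m > 49 m — it cannot stop.
Distance remaining when braking begins: 49 − 32.871 = 16.129 m.
v² = v₀² − 2a·d = 369.512 − 2 × 5.960 × 16.129 = 177.254 m²/s².
v = √177.254 = 13.314 m/s.

No — it strikes the obstacle at 13.3 m/s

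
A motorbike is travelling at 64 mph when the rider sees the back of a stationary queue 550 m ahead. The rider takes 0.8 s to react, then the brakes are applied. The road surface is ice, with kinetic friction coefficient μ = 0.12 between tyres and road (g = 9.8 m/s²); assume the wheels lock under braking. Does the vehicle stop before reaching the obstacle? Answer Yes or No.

Yes

64 mph × 0.44704 = 28.6106 m/s.
a = μg = 0.12 × 9.8 = 1.176 m/s².
Reaction distance = 28.6106 × 0.8 = 22.888 m.
Braking distance = v²/(2a) = 818.566 / 2.352 = 348.030 m.
Total stopping distance = 22.888 + 348.030 = 370.918 m, vs 550 m available — it stops with 550 − 370.918 = 179.082 m to spare.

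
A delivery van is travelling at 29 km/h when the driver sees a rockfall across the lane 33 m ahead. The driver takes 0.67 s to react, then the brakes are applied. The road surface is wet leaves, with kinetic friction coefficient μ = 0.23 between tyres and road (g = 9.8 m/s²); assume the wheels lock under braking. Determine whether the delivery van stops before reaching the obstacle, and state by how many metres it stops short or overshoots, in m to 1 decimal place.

Yes — it stops 13.2 m short of the obstacle

29 km/h ÷ 3.6 = 8.0556 m/s.
a = μg = 0.23 × 9.8 = 2.254 m/s².
Reaction distance = 8.0556 × 0.67 = 5.397 m.
Braking distance = v²/(2a) = 64.893 / 4.508 = 14.395 m.
Total stopping distance = 5.397 + 14.395 = 19.792 m, vs 33 m available — it stops with 33 − 19.792 = 13.208 m to spare.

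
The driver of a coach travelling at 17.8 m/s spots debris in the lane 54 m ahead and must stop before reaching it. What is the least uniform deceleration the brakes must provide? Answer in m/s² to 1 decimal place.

v² = 2a·d ⇒ a = v²/(2d) = 17.8000² / (2 × 54.000) = 316.840 / 108.000 = 2.9337 m/s².

Required deceleration ≈ 2.9 m/s²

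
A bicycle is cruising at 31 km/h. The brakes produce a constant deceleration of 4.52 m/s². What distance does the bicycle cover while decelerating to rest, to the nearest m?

31 km/h ÷ 3.6 = 8.6111 m/s.
Braking distance = v²/(2a) = 8.6111² / (2 × 4.520) = 74.151 / 9.040 = 8.203 m.

Braking distance ≈ 8 m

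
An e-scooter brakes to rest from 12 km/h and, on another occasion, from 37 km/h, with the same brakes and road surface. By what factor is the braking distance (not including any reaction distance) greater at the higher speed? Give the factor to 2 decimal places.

Braking distance d = v²/(2a), so with a fixed, d ∝ v².
Factor = (37/12)² = 3.0833² = 9.5067.

Factor ≈ 9.51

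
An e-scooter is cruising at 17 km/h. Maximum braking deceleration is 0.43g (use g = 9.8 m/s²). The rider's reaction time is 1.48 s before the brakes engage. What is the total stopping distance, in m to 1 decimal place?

17 km/h ÷ 3.6 = 4.7222 m/s.
a = 0.43 × 9.8 = 4.214 m/s².
Reaction distance = v·t_r = 4.7222 × 1.48 = 6.989 m.
Braking distance = v²/(2a) = 4.7222² / (2 × 4.214) = 22.299 / 8.428 = 2.646 m.
Total = 6.989 + 2.646 = 9.635 m.

Total stopping distance ≈ 9.6 m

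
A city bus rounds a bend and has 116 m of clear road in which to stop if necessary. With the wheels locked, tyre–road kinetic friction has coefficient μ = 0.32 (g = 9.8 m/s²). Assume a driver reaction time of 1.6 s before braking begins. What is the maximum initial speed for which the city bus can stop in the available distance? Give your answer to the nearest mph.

Maximum speed ≈ 50 mph

a = μg = 0.32 × 9.8 = 3.136 m/s².
Stopping distance: v·t_r + v²/(2a) = 116 with t_r = 1.6 s and a = 3.136 m/s².
So v² + 10.035 v − 727.55 = 0.
Positive root: v = −a·t_r + √((a·t_r)² + 2a·d) = −5.018 + √(25.180 + 727.55) = 22.4179 m/s.
22.4179 m/s ÷ 0.44704 = 50.147 mph.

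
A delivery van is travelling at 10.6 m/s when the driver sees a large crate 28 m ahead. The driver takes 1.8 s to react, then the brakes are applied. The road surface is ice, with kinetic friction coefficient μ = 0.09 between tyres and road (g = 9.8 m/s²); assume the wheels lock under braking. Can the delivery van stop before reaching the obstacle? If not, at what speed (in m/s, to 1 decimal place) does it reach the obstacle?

a = μg = 0.09 × 9.8 = 0.882 m/s².
Reaction distance = 10.6000 × 1.8 = 19.080 m.
Braking distance needed to stop: v²/(2a) = 112.360 / 1.764 = 63.696 m, so total needed = 19.080 + 63.696 = 82.776 m > 28 m — it cannot stop.
Distance remaining when braking begins: 28 − 19.080 = 8.920 m.
v² = v₀² − 2a·d = 112.360 − 2 × 0.882 × 8.920 = 96.625 m²/s².
v = √96.625 = 9.830 m/s.

No — it strikes the obstacle at 9.8 m/s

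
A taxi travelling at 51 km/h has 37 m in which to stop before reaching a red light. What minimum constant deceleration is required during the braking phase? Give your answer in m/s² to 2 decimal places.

Required deceleration ≈ 2.71 m/s²

51 km/h ÷ 3.6 = 14.1667 m/s.
v² = 2a·d ⇒ a = v²/(2d) = 14.1667² / (2 × 37.000) = 200.695 / 74.000 = 2.7121 m/s².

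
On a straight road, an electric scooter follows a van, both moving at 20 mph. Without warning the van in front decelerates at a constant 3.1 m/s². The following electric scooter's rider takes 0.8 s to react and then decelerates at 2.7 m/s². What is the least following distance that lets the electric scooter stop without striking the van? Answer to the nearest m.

20 mph × 0.44704 = 8.9408 m/s.
Leader travels v²/(2a_L) = 79.938 / 6.200 = 12.893 m before stopping.
Follower covers v·t_r = 8.9408 × 0.8 = 7.153 m while reacting, then v²/(2a_F) = 79.938 / 5.400 = 14.803 m while braking, for a total of 7.153 + 14.803 = 21.956 m.
Since a_F ≤ a_L and the follower starts braking later, the follower is never slower than the leader, so the closest approach is when both have stopped.
Minimum gap = 21.956 − 12.893 = 9.063 m.

Minimum gap ≈ 9 m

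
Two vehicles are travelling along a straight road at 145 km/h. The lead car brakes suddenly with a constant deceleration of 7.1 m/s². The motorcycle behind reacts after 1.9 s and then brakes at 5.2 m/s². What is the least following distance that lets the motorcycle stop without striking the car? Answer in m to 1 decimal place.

145 km/h ÷ 3.6 = 40.2778 m/s.
Leader travels v²/(2a_L) = 1622.301 / 14.200 = 114.247 m before stopping.
Follower covers v·t_r = 40.2778 × 1.9 = 76.528 m while reacting, then v²/(2a_F) = 1622.301 / 10.400 = 155.990 m while braking, for a total of 76.528 + 155.990 = 232.518 m.
Since a_F ≤ a_L and the follower starts braking later, the follower is never slower than the leader, so the closest approach is when both have stopped.
Minimum gap = 232.518 − 114.247 = 118.271 m.

Minimum gap ≈ 118.3 m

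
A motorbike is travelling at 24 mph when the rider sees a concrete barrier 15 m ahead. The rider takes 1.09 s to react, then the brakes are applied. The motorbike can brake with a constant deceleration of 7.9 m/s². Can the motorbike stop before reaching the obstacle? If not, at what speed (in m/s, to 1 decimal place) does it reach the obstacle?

No — it strikes the obstacle at 7.9 m/s

24 mph × 0.44704 = 10.7290 m/s.
Reaction distance = 10.7290 × 1.09 = 11.695 m.
Braking distance needed to stop: v²/(2a) = 115.111 / 15.800 = 7.286 m, so total needed = 11.695 + 7.286 = 18.981 m > 15 m — it cannot stop.
Distance remaining when braking begins: 15 − 11.695 = 3.305 m.
v² = v₀² − 2a·d = 115.111 − 2 × 7.900 × 3.305 = 62.892 m²/s².
v = √62.892 = 7.930 m/s.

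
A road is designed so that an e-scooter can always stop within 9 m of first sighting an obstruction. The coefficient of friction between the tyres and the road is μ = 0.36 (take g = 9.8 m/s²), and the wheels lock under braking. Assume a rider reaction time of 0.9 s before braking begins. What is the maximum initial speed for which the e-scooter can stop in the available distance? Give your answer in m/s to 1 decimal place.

a = μg = 0.36 × 9.8 = 3.528 m/s².
Stopping distance: v·t_r + v²/(2a) = 9 with t_r = 0.9 s and a = 3.528 m/s².
So v² + 6.350 v − 63.50 = 0.
Positive root: v = −a·t_r + √((a·t_r)² + 2a·d) = −3.175 + √(10.081 + 63.50) = 5.4029 m/s.

Maximum speed ≈ 5.4 m/s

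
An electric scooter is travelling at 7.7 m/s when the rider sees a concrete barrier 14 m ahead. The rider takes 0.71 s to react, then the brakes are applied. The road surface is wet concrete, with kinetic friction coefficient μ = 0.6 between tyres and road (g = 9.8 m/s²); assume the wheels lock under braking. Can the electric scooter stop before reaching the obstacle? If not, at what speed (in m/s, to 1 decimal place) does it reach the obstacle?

a = μg = 0.6 × 9.8 = 5.880 m/s².
Reaction distance = 7.7000 × 0.71 = 5.467 m.
Braking distance = v²/(2a) = 59.290 / 11.760 = 5.042 m.
Total stopping distance = 5.467 + 5.042 = 10.509 m, vs 14 m available — it stops with 14 − 10.509 = 3.491 m to spare.

Yes — it stops about 3.5 m short of the obstacle, so it never reaches it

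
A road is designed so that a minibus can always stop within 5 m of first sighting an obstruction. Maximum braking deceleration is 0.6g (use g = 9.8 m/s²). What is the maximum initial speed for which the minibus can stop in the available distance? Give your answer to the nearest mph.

a = 0.6 × 9.8 = 5.880 m/s².
v²/(2a) = d ⇒ v = √(2 × 5.880 × 5) = √58.80 = 7.6681 m/s.
7.6681 m/s ÷ 0.44704 = 17.153 mph.

Maximum speed ≈ 17 mph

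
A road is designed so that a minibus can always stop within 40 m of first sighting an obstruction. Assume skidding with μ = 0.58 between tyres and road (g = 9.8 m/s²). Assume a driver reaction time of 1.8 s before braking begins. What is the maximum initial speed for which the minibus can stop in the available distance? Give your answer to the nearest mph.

a = μg = 0.58 × 9.8 = 5.684 m/s².
Stopping distance: v·t_r + v²/(2a) = 40 with t_r = 1.8 s and a = 5.684 m/s².
So v² + 20.462 v − 454.72 = 0.
Positive root: v = −a·t_r + √((a·t_r)² + 2a·d) = −10.231 + √(104.673 + 454.72) = 13.4205 m/s.
13.4205 m/s ÷ 0.44704 = 30.021 mph.

Maximum speed ≈ 30 mph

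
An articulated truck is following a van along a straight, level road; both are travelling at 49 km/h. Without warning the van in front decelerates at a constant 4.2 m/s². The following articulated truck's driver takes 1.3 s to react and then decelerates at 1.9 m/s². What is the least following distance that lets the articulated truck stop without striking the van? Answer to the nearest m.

49 km/h ÷ 3.6 = 13.6111 m/s.
Leader travels v²/(2a_L) = 185.262 / 8.400 = 22.055 m before stopping.
Follower covers v·t_r = 13.6111 × 1.3 = 17.694 m while reacting, then v²/(2a_F) = 185.262 / 3.800 = 48.753 m while braking, for a total of 17.694 + 48.753 = 66.447 m.
Since a_F ≤ a_L and the follower starts braking later, the follower is never slower than the leader, so the closest approach is when both have stopped.
Minimum gap = 66.447 − 22.055 = 44.392 m.

Minimum gap ≈ 44 m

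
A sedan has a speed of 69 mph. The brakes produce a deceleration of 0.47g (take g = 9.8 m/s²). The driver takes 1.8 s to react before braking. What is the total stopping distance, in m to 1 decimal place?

69 mph × 0.44704 = 30.8458 m/s.
a = 0.47 × 9.8 = 4.606 m/s².
Reaction distance = v·t_r = 30.8458 × 1.8 = 55.522 m.
Braking distance = v²/(2a) = 30.8458² / (2 × 4.606) = 951.463 / 9.212 = 103.285 m.
Total = 55.522 + 103.285 = 158.807 m.

Total stopping distance ≈ 158.8 m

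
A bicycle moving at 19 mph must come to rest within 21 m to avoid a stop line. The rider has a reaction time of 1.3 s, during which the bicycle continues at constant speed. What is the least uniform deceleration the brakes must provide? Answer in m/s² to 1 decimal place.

19 mph × 0.44704 = 8.4938 m/s.
Distance covered during reaction = 8.4938 × 1.3 = 11.042 m.
Distance available for braking: 21 − 11.042 = 9.958 m.
v² = 2a·d ⇒ a = v²/(2d) = 8.4938² / (2 × 9.958) = 72.145 / 19.916 = 3.6225 m/s².

Required deceleration ≈ 3.6 m/s²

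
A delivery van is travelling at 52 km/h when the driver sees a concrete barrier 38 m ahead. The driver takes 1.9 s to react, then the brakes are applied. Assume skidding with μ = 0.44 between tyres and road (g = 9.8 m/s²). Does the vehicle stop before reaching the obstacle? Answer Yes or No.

No

52 km/h ÷ 3.6 = 14.4444 m/s.
a = μg = 0.44 × 9.8 = 4.312 m/s².
Reaction distance = 14.4444 × 1.9 = 27.444 m.
Braking distance = v²/(2a) = 208.641 / 8.624 = 24.193 m.
Total stopping distance = 27.444 + 24.193 = 51.637 m, vs 38 m available — it cannot stop in time and overshoots by 51.637 − 38 = 13.637 m.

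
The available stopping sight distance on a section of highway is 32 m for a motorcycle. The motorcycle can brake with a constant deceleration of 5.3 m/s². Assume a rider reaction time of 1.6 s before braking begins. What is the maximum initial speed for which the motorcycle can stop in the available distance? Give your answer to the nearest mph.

Maximum speed ≈ 26 mph

Stopping distance: v·t_r + v²/(2a) = 32 with t_r = 1.6 s and a = 5.300 m/s².
So v² + 16.960 v − 339.20 = 0.
Positive root: v = −a·t_r + √((a·t_r)² + 2a·d) = −8.480 + √(71.910 + 339.20) = 11.7958 m/s.
11.7958 m/s ÷ 0.44704 = 26.386 mph.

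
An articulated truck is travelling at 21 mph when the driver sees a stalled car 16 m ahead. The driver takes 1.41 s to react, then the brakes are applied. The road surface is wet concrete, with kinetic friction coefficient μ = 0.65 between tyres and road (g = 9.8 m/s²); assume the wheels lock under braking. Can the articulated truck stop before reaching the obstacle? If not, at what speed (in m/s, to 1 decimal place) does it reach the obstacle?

21 mph × 0.44704 = 9.3878 m/s.
a = μg = 0.65 × 9.8 = 6.370 m/s².
Reaction distance = 9.3878 × 1.41 = 13.237 m.
Braking distance needed to stop: v²/(2a) = 88.131 / 12.740 = 6.918 m, so total needed = 13.237 + 6.918 = 20.155 m > 16 m — it cannot stop.
Distance remaining when braking begins: 16 − 13.237 = 2.763 m.
v² = v₀² − 2a·d = 88.131 − 2 × 6.370 × 2.763 = 52.930 m²/s².
v = √52.930 = 7.275 m/s.

No — it strikes the obstacle at 7.3 m/s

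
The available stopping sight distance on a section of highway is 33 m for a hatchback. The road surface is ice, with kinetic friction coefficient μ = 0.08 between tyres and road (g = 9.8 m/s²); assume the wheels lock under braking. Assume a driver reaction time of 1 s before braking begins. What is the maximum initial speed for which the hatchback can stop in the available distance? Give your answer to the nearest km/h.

a = μg = 0.08 × 9.8 = 0.784 m/s².
Stopping distance: v·t_r + v²/(2a) = 33 with t_r = 1 s and a = 0.784 m/s².
So v² + 1.568 v − 51.74 = 0.
Positive root: v = −a·t_r + √((a·t_r)² + 2a·d) = −0.784 + √(0.615 + 51.74) = 6.4517 m/s.
6.4517 m/s × 3.6 = 23.226 km/h.

Maximum speed ≈ 23 km/h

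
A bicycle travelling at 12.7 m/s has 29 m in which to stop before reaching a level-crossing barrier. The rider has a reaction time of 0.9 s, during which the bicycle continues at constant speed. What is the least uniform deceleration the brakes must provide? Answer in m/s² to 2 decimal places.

Distance covered during reaction = 12.7000 × 0.9 = 11.430 m.
Distance available for braking: 29 − 11.430 = 17.570 m.
v² = 2a·d ⇒ a = v²/(2d) = 12.7000² / (2 × 17.570) = 161.290 / 35.140 = 4.5899 m/s².

Required deceleration ≈ 4.59 m/s²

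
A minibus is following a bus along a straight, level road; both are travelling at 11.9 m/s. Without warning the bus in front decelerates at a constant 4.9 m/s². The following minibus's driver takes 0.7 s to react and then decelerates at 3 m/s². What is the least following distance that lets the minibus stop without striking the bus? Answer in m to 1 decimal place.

Leader travels v²/(2a_L) = 141.610 / 9.800 = 14.450 m before stopping.
Follower covers v·t_r = 11.9000 × 0.7 = 8.330 m while reacting, then v²/(2a_F) = 141.610 / 6.000 = 23.602 m while braking, for a total of 8.330 + 23.602 = 31.932 m.
Since a_F ≤ a_L and the follower starts braking later, the follower is never slower than the leader, so the closest approach is when both have stopped.
Minimum gap = 31.932 − 14.450 = 17.482 m.

Minimum gap ≈ 17.5 m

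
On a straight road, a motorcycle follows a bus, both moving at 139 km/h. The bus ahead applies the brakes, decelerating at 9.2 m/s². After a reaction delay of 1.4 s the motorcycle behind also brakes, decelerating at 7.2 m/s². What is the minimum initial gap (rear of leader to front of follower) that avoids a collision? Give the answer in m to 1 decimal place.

139 km/h ÷ 3.6 = 38.6111 m/s.
Leader travels v²/(2a_L) = 1490.817 / 18.400 = 81.023 m before stopping.
Follower covers v·t_r = 38.6111 × 1.4 = 54.056 m while reacting, then v²/(2a_F) = 1490.817 / 14.400 = 103.529 m while braking, for a total of 54.056 + 103.529 = 157.585 m.
Since a_F ≤ a_L and the follower starts braking later, the follower is never slower than the leader, so the closest approach is when both have stopped.
Minimum gap = 157.585 − 81.023 = 76.562 m.

Minimum gap ≈ 76.6 m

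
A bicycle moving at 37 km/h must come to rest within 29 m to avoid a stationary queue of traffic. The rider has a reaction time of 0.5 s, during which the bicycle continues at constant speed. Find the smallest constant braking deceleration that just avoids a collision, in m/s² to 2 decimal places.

Required deceleration ≈ 2.21 m/s²

37 km/h ÷ 3.6 = 10.2778 m/s.
Distance covered during reaction = 10.2778 × 0.5 = 5.139 m.
Distance available for braking: 29 − 5.139 = 23.861 m.
v² = 2a·d ⇒ a = v²/(2d) = 10.2778² / (2 × 23.861) = 105.633 / 47.722 = 2.2135 m/s².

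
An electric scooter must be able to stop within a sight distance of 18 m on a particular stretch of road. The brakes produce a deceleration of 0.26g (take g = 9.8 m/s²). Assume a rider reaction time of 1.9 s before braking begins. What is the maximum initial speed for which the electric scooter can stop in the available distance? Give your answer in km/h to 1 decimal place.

a = 0.26 × 9.8 = 2.548 m/s².
Stopping distance: v·t_r + v²/(2a) = 18 with t_r = 1.9 s and a = 2.548 m/s².
So v² + 9.682 v − 91.73 = 0.
Positive root: v = −a·t_r + √((a·t_r)² + 2a·d) = −4.841 + √(23.435 + 91.73) = 5.8905 m/s.
5.8905 m/s × 3.6 = 21.206 km/h.

Maximum speed ≈ 21.2 km/h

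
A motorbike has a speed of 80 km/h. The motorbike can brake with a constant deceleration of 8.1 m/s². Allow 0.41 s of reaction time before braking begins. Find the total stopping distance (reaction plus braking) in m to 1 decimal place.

Total stopping distance ≈ 39.6 m

80 km/h ÷ 3.6 = 22.2222 m/s.
Reaction distance = v·t_r = 22.2222 × 0.41 = 9.111 m.
Braking distance = v²/(2a) = 22.2222² / (2 × 8.100) = 493.826 / 16.200 = 30.483 m.
Total = 9.111 + 30.483 = 39.594 m.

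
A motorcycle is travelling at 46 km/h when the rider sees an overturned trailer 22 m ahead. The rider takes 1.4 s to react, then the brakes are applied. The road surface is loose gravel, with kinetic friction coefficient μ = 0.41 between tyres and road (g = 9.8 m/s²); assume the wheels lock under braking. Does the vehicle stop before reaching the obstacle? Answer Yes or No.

46 km/h ÷ 3.6 = 12.7778 m/s.
a = μg = 0.41 × 9.8 = 4.018 m/s².
Reaction distance = 12.7778 × 1.4 = 17.889 m.
Braking distance = v²/(2a) = 163.272 / 8.036 = 20.318 m.
Total stopping distance = 17.889 + 20.318 = 38.207 m, vs 22 m available — it cannot stop in time and overshoots by 38.207 − 22 = 16.207 m.

No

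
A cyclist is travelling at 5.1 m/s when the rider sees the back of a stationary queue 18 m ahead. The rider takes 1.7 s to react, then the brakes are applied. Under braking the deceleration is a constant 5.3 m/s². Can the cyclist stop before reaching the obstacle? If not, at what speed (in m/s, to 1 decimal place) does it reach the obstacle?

Yes — it stops about 6.9 m short of the obstacle, so it never reaches it

Reaction distance = 5.1000 × 1.7 = 8.670 m.
Braking distance = v²/(2a) = 26.010 / 10.600 = 2.454 m.
Total stopping distance = 8.670 + 2.454 = 11.124 m, vs 18 m available — it stops with 18 − 11.124 = 6.876 m to spare.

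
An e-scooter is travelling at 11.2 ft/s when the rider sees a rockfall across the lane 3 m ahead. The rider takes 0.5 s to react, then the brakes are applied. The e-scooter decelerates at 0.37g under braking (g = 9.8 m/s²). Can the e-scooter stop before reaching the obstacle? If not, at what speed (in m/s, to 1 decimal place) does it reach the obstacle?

11.2 ft/s × 0.3048 = 3.4138 m/s.
a = 0.37 × 9.8 = 3.626 m/s².
Reaction distance = 3.4138 × 0.5 = 1.707 m.
Braking distance needed to stop: v²/(2a) = 11.654 / 7.252 = 1.607 m, so total needed = 1.707 + 1.607 = 3.314 m > 3 m — it cannot stop.
Distance remaining when braking begins: 3 − 1.707 = 1.293 m.
v² = v₀² − 2a·d = 11.654 − 2 × 3.626 × 1.293 = 2.277 m²/s².
v = √2.277 = 1.509 m/s.

No — it strikes the obstacle at 1.5 m/s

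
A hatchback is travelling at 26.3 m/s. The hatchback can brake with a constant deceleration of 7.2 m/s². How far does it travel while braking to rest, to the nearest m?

Braking distance = v²/(2a) = 26.3000² / (2 × 7.200) = 691.690 / 14.400 = 48.034 m.

Braking distance ≈ 48 m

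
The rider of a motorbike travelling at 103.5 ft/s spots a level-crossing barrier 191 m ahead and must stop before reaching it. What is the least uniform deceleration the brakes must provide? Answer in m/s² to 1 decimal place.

Required deceleration ≈ 2.6 m/s²

103.5 ft/s × 0.3048 = 31.5468 m/s.
v² = 2a·d ⇒ a = v²/(2d) = 31.5468² / (2 × 191.000) = 995.201 / 382.000 = 2.6052 m/s².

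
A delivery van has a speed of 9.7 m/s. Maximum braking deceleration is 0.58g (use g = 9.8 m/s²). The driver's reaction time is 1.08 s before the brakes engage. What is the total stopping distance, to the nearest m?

a = 0.58 × 9.8 = 5.684 m/s².
Reaction distance = v·t_r = 9.7000 × 1.08 = 10.476 m.
Braking distance = v²/(2a) = 9.7000² / (2 × 5.684) = 94.090 / 11.368 = 8.277 m.
Total = 10.476 + 8.277 = 18.753 m.

Total stopping distance ≈ 19 m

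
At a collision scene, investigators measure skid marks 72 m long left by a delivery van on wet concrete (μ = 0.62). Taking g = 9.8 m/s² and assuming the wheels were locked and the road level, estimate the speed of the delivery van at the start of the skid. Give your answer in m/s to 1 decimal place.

Initial speed ≈ 29.6 m/s

Deceleration a = μg = 0.62 × 9.8 = 6.076 m/s².
v = √(2a·d) = √(2 × 6.076 × 72) = √874.944 = 29.5795 m/s.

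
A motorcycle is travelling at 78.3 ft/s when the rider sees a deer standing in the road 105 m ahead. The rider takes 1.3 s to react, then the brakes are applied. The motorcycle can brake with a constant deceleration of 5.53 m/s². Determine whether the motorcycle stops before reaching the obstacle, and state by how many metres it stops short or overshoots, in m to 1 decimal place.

Yes — it stops 22.5 m short of the obstacle

78.3 ft/s × 0.3048 = 23.8658 m/s.
Reaction distance = 23.8658 × 1.3 = 31.026 m.
Braking distance = v²/(2a) = 569.576 / 11.060 = 51.499 m.
Total stopping distance = 31.026 + 51.499 = 82.525 m, vs 105 m available — it stops with 105 − 82.525 = 22.475 m to spare.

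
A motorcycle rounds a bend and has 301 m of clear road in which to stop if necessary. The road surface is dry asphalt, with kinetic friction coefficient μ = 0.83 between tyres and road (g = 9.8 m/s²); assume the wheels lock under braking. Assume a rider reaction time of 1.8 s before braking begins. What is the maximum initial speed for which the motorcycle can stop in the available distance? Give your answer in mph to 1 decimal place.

Maximum speed ≈ 127.2 mph

a = μg = 0.83 × 9.8 = 8.134 m/s².
Stopping distance: v·t_r + v²/(2a) = 301 with t_r = 1.8 s and a = 8.134 m/s².
So v² + 29.282 v − 4896.67 = 0.
Positive root: v = −a·t_r + √((a·t_r)² + 2a·d) = −14.641 + √(214.359 + 4896.67) = 56.8505 m/s.
56.8505 m/s ÷ 0.44704 = 127.171 mph.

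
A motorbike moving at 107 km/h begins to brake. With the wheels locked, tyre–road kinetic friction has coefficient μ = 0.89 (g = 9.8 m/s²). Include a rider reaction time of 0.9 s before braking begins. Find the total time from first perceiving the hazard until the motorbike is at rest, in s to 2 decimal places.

107 km/h ÷ 3.6 = 29.7222 m/s.
a = μg = 0.89 × 9.8 = 8.722 m/s².
Braking time = v/a = 29.7222 / 8.722 = 3.408 s.
Total = 0.9 + 3.408 = 4.308 s.

Total time ≈ 4.31 s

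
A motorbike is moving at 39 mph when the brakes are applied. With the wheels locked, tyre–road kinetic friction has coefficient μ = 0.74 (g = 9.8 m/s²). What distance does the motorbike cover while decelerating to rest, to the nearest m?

Braking distance ≈ 21 m

39 mph × 0.44704 = 17.4346 m/s.
a = μg = 0.74 × 9.8 = 7.252 m/s².
Braking distance = v²/(2a) = 17.4346² / (2 × 7.252) = 303.965 / 14.504 = 20.957 m.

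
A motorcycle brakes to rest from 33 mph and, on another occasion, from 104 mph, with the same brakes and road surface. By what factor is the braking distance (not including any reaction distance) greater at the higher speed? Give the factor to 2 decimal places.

Braking distance d = v²/(2a), so with a fixed, d ∝ v².
Factor = (104/33)² = 3.1515² = 9.9320.

Factor ≈ 9.93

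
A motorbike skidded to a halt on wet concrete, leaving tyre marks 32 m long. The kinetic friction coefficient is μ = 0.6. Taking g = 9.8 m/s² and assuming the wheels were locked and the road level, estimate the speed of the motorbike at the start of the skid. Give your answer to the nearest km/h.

Initial speed ≈ 70 km/h

Deceleration a = μg = 0.6 × 9.8 = 5.880 m/s².
v = √(2a·d) = √(2 × 5.880 × 32) = √376.320 = 19.3990 m/s.
= 19.3990 × 3.6 = 69.836 km/h.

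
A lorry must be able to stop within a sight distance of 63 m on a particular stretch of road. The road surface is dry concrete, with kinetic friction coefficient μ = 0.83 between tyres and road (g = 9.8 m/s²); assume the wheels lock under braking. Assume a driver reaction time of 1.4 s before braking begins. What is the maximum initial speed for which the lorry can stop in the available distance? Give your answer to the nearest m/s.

Maximum speed ≈ 23 m/s

a = μg = 0.83 × 9.8 = 8.134 m/s².
Stopping distance: v·t_r + v²/(2a) = 63 with t_r = 1.4 s and a = 8.134 m/s².
So v² + 22.775 v − 1024.88 = 0.
Positive root: v = −a·t_r + √((a·t_r)² + 2a·d) = −11.388 + √(129.687 + 1024.88) = 22.5909 m/s.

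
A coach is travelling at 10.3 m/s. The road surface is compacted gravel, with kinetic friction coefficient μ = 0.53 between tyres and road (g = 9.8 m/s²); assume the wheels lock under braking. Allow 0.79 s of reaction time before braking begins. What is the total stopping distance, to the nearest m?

Total stopping distance ≈ 18 m

a = μg = 0.53 × 9.8 = 5.194 m/s².
Reaction distance = v·t_r = 10.3000 × 0.79 = 8.137 m.
Braking distance = v²/(2a) = 10.3000² / (2 × 5.194) = 106.090 / 10.388 = 10.213 m.
Total = 8.137 + 10.213 = 18.350 m.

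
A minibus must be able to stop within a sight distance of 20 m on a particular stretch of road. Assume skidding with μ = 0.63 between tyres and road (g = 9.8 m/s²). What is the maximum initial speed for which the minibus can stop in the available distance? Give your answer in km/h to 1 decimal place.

Maximum speed ≈ 56.6 km/h

a = μg = 0.63 × 9.8 = 6.174 m/s².
v²/(2a) = d ⇒ v = √(2 × 6.174 × 20) = √246.96 = 15.7150 m/s.
15.7150 m/s × 3.6 = 56.574 km/h.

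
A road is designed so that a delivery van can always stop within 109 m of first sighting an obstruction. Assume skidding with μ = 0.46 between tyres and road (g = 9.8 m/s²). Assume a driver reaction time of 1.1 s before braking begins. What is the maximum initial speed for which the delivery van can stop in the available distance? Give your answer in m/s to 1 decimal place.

a = μg = 0.46 × 9.8 = 4.508 m/s².
Stopping distance: v·t_r + v²/(2a) = 109 with t_r = 1.1 s and a = 4.508 m/s².
So v² + 9.918 v − 982.74 = 0.
Positive root: v = −a·t_r + √((a·t_r)² + 2a·d) = −4.959 + √(24.592 + 982.74) = 26.7795 m/s.

Maximum speed ≈ 26.8 m/s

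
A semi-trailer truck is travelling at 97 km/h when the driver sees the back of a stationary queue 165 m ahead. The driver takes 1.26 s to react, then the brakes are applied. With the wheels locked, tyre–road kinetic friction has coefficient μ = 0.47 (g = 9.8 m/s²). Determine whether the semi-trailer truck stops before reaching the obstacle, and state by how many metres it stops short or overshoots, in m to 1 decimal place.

Yes — it stops 52.2 m short of the obstacle

97 km/h ÷ 3.6 = 26.9444 m/s.
a = μg = 0.47 × 9.8 = 4.606 m/s².
Reaction distance = 26.9444 × 1.26 = 33.950 m.
Braking distance = v²/(2a) = 726.001 / 9.212 = 78.810 m.
Total stopping distance = 33.950 + 78.810 = 112.760 m, vs 165 m available — it stops with 165 − 112.760 = 52.240 m to spare.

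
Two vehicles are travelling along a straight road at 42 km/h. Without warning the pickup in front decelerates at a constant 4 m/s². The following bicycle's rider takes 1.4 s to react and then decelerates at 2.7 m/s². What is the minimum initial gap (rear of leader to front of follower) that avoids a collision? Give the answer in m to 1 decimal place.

42 km/h ÷ 3.6 = 11.6667 m/s.
Leader travels v²/(2a_L) = 136.112 / 8.000 = 17.014 m before stopping.
Follower covers v·t_r = 11.6667 × 1.4 = 16.333 m while reacting, then v²/(2a_F) = 136.112 / 5.400 = 25.206 m while braking, for a total of 16.333 + 25.206 = 41.539 m.
Since a_F ≤ a_L and the follower starts braking later, the follower is never slower than the leader, so the closest approach is when both have stopped.
Minimum gap = 41.539 − 17.014 = 24.525 m.

Minimum gap ≈ 24.5 m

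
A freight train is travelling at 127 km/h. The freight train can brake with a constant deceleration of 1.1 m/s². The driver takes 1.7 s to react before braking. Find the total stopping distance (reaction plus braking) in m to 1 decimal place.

Total stopping distance ≈ 625.7 m

127 km/h ÷ 3.6 = 35.2778 m/s.
Reaction distance = v·t_r = 35.2778 × 1.7 = 59.972 m.
Braking distance = v²/(2a) = 35.2778² / (2 × 1.100) = 1244.523 / 2.200 = 565.692 m.
Total = 59.972 + 565.692 = 625.664 m.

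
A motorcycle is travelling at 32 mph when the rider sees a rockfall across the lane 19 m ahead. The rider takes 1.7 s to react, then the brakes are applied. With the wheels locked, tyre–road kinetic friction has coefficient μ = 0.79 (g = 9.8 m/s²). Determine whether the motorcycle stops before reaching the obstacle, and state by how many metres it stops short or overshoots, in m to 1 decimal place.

32 mph × 0.44704 = 14.3053 m/s.
a = μg = 0.79 × 9.8 = 7.742 m/s².
Reaction distance = 14.3053 × 1.7 = 24.319 m.
Braking distance = v²/(2a) = 204.642 / 15.484 = 13.216 m.
Total stopping distance = 24.319 + 13.216 = 37.535 m, vs 19 m available — it cannot stop in time and overshoots by 37.535 − 19 = 18.535 m.

No — it overshoots by 18.5 m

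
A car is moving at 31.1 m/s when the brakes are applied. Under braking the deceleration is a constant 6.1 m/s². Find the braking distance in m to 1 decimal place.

Braking distance ≈ 79.3 m

Braking distance = v²/(2a) = 31.1000² / (2 × 6.100) = 967.210 / 12.200 = 79.280 m.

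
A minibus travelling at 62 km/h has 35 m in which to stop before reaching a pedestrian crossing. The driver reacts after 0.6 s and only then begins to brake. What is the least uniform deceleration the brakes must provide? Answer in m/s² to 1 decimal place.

62 km/h ÷ 3.6 = 17.2222 m/s.
Distance covered during reaction = 17.2222 × 0.6 = 10.333 m.
Distance available for braking: 35 − 10.333 = 24.667 m.
v² = 2a·d ⇒ a = v²/(2d) = 17.2222² / (2 × 24.667) = 296.604 / 49.334 = 6.0122 m/s².

Required deceleration ≈ 6.0 m/s²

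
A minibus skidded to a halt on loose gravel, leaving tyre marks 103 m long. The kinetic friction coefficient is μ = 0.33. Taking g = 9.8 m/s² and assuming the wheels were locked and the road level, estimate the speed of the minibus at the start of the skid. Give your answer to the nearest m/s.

Deceleration a = μg = 0.33 × 9.8 = 3.234 m/s².
v = √(2a·d) = √(2 × 3.234 × 103) = √666.204 = 25.8109 m/s.

Initial speed ≈ 26 m/s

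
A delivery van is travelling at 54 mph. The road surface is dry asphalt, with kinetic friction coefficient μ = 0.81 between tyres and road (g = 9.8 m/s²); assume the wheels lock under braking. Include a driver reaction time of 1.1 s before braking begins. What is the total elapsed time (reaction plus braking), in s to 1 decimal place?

54 mph × 0.44704 = 24.1402 m/s.
a = μg = 0.81 × 9.8 = 7.938 m/s².
Braking time = v/a = 24.1402 / 7.938 = 3.041 s.
Total = 1.1 + 3.041 = 4.141 s.

Total time ≈ 4.1 s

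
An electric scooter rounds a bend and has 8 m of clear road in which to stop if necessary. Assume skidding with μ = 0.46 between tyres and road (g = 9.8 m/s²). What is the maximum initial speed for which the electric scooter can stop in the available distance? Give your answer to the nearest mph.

Maximum speed ≈ 19 mph

a = μg = 0.46 × 9.8 = 4.508 m/s².
v²/(2a) = d ⇒ v = √(2 × 4.508 × 8) = √72.13 = 8.4929 m/s.
8.4929 m/s ÷ 0.44704 = 18.998 mph.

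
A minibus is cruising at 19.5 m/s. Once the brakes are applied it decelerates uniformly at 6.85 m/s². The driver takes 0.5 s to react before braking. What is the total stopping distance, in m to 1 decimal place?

Total stopping distance ≈ 37.5 m

Reaction distance = v·t_r = 19.5000 × 0.5 = 9.750 m.
Braking distance = v²/(2a) = 19.5000² / (2 × 6.850) = 380.250 / 13.700 = 27.755 m.
Total = 9.750 + 27.755 = 37.505 m.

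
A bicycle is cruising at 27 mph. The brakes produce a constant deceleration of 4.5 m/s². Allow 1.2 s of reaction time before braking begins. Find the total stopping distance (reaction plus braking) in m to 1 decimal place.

Total stopping distance ≈ 30.7 m

27 mph × 0.44704 = 12.0701 m/s.
Reaction distance = v·t_r = 12.0701 × 1.2 = 14.484 m.
Braking distance = v²/(2a) = 12.0701² / (2 × 4.500) = 145.687 / 9.000 = 16.187 m.
Total = 14.484 + 16.187 = 30.671 m.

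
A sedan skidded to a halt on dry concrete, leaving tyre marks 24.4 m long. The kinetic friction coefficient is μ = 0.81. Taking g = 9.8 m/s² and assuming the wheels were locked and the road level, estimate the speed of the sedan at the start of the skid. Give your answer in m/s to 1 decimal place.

Initial speed ≈ 19.7 m/s

Deceleration a = μg = 0.81 × 9.8 = 7.938 m/s².
v = √(2a·d) = √(2 × 7.938 × 24.4) = √387.374 = 19.6818 m/s.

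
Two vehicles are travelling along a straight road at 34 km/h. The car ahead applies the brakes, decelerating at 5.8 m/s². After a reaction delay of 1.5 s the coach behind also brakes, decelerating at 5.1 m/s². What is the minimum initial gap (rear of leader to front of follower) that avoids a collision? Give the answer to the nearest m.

Minimum gap ≈ 15 m

34 km/h ÷ 3.6 = 9.4444 m/s.
Leader travels v²/(2a_L) = 89.197 / 11.600 = 7.689 m before stopping.
Follower covers v·t_r = 9.4444 × 1.5 = 14.167 m while reacting, then v²/(2a_F) = 89.197 / 10.200 = 8.745 m while braking, for a total of 14.167 + 8.745 = 22.912 m.
Since a_F ≤ a_L and the follower starts braking later, the follower is never slower than the leader, so the closest approach is when both have stopped.
Minimum gap = 22.912 − 7.689 = 15.223 m.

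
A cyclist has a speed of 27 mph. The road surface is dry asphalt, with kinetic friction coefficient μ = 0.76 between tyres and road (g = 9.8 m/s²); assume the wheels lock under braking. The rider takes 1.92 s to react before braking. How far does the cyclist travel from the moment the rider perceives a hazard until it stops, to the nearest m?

Total stopping distance ≈ 33 m

27 mph × 0.44704 = 12.0701 m/s.
a = μg = 0.76 × 9.8 = 7.448 m/s².
Reaction distance = v·t_r = 12.0701 × 1.92 = 23.175 m.
Braking distance = v²/(2a) = 12.0701² / (2 × 7.448) = 145.687 / 14.896 = 9.780 m.
Total = 23.175 + 9.780 = 32.955 m.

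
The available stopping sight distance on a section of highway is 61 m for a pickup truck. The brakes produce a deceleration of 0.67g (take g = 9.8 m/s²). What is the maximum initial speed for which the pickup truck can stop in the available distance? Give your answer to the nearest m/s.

Maximum speed ≈ 28 m/s

a = 0.67 × 9.8 = 6.566 m/s².
v²/(2a) = d ⇒ v = √(2 × 6.566 × 61) = √801.05 = 28.3028 m/s.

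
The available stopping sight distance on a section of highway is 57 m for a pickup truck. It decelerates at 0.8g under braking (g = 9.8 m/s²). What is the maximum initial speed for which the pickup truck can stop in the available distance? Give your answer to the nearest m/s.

Maximum speed ≈ 30 m/s

a = 0.8 × 9.8 = 7.840 m/s².
v²/(2a) = d ⇒ v = √(2 × 7.840 × 57) = √893.76 = 29.8958 m/s.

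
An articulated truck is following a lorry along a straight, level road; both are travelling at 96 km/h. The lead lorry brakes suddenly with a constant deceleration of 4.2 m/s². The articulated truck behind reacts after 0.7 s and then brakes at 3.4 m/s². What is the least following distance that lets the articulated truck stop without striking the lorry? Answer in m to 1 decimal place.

96 km/h ÷ 3.6 = 26.6667 m/s.
Leader travels v²/(2a_L) = 711.113 / 8.400 = 84.656 m before stopping.
Follower covers v·t_r = 26.6667 × 0.7 = 18.667 m while reacting, then v²/(2a_F) = 711.113 / 6.800 = 104.575 m while braking, for a total of 18.667 + 104.575 = 123.242 m.
Since a_F ≤ a_L and the follower starts braking later, the follower is never slower than the leader, so the closest approach is when both have stopped.
Minimum gap = 123.242 − 84.656 = 38.586 m.

Minimum gap ≈ 38.6 m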